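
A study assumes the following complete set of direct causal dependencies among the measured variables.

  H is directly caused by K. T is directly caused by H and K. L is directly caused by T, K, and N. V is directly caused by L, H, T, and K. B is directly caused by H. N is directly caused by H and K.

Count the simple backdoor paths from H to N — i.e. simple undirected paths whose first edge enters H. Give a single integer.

6

A backdoor path from H to N is any simple undirected path whose first edge points into H (i.e. leaves H via a parent).
Parents of H: {K}.
Enumerating:
  P1: H <- K -> N
  P2: H <- K -> T -> L <- N
  P3: H <- K -> T -> V <- L <- N
  P4: H <- K -> L <- N
  P5: H <- K -> V <- T -> L <- N
  P6: H <- K -> V <- L <- N
That exhausts the simple backdoor paths. Count: 6.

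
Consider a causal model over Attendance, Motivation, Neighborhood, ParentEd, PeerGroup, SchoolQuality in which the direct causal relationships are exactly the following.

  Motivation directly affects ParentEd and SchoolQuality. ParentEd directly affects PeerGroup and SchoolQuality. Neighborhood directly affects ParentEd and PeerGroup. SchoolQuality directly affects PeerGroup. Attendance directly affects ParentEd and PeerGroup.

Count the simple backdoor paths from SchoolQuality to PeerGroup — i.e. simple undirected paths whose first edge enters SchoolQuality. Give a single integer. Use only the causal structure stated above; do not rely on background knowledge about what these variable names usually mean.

6

A backdoor path from SchoolQuality to PeerGroup is any simple undirected path whose first edge points into SchoolQuality (i.e. leaves SchoolQuality via a parent).
Parents of SchoolQuality: {Motivation, ParentEd}.
Enumerating:
  P1: SchoolQuality <- Motivation -> ParentEd <- Neighborhood -> PeerGroup
  P2: SchoolQuality <- Motivation -> ParentEd <- Attendance -> PeerGroup
  P3: SchoolQuality <- Motivation -> ParentEd -> PeerGroup
  P4: SchoolQuality <- ParentEd <- Neighborhood -> PeerGroup
  P5: SchoolQuality <- ParentEd <- Attendance -> PeerGroup
  P6: SchoolQuality <- ParentEd -> PeerGroup
That exhausts the simple backdoor paths. Count: 6.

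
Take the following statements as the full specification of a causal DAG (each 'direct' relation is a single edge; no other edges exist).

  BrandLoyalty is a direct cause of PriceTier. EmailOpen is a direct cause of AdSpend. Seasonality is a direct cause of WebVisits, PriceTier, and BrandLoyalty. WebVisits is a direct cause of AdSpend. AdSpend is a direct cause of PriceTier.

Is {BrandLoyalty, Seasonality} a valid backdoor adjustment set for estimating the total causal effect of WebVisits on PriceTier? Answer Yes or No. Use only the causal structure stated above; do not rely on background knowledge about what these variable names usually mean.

Yes

Backdoor paths from WebVisits to PriceTier (paths whose first edge points into WebVisits):
  P1: WebVisits <- Seasonality -> BrandLoyalty -> PriceTier
  P2: WebVisits <- Seasonality -> PriceTier
Condition 1 (no descendant of WebVisits in the set): holds — descendants of WebVisits are {AdSpend, PriceTier}; none are in {BrandLoyalty, Seasonality}.
Condition 2 (every backdoor path blocked by {BrandLoyalty, Seasonality}):
  P1: blocked at fork node Seasonality ∈ conditioning set.
  P2: blocked at fork node Seasonality ∈ conditioning set.
{BrandLoyalty, Seasonality} satisfies the backdoor criterion.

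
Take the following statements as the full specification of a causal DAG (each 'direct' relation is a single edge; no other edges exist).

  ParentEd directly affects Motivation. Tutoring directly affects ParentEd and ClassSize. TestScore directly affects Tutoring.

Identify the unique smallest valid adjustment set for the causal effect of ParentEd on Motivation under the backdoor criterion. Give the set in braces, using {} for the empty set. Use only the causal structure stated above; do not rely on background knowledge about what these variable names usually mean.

Variables eligible for adjustment (non-descendants of ParentEd, excluding ParentEd and Motivation): {ClassSize, TestScore, Tutoring}.
Backdoor paths from ParentEd to Motivation:
  (none)
With no backdoor paths the empty set already satisfies the criterion, and it is trivially minimal.

{}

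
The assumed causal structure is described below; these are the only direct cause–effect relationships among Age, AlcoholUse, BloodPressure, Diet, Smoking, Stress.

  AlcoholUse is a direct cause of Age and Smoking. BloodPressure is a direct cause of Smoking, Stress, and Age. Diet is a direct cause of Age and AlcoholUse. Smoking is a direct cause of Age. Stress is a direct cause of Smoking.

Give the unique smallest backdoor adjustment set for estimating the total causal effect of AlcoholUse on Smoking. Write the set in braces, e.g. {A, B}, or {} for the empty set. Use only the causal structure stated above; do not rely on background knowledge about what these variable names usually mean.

{}

Variables eligible for adjustment (non-descendants of AlcoholUse, excluding AlcoholUse and Smoking): {BloodPressure, Diet, Stress}.
Backdoor paths from AlcoholUse to Smoking:
  P1: AlcoholUse <- Diet -> Age <- BloodPressure -> Stress -> Smoking
  P2: AlcoholUse <- Diet -> Age <- BloodPressure -> Smoking
  P3: AlcoholUse <- Diet -> Age <- Smoking
Each backdoor path contains an unconditioned collider, so every path is already blocked with the empty conditioning set:
  P1: blocked at collider Age (neither it nor any descendant is in the conditioning set).
  P2: blocked at collider Age (neither it nor any descendant is in the conditioning set).
  P3: blocked at collider Age (neither it nor any descendant is in the conditioning set).
The empty set is therefore the unique smallest valid set.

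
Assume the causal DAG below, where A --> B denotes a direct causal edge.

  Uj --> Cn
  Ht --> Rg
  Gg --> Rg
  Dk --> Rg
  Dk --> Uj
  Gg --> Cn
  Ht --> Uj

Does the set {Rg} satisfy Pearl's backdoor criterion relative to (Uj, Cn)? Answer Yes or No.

No

Backdoor paths from Uj to Cn (paths whose first edge points into Uj):
  P1: Uj <- Dk -> Rg <- Gg -> Cn
  P2: Uj <- Ht -> Rg <- Gg -> Cn
Condition 1 (no descendant of Uj in the set): holds — descendants of Uj are {Cn}; none are in {Rg}.
Condition 2 (every backdoor path blocked by {Rg}):
  P1: open — collider(s) Rg are conditioned on (or have a conditioned descendant) and no non-collider on the path is in the set.
  P2: open — collider(s) Rg are conditioned on (or have a conditioned descendant) and no non-collider on the path is in the set.
{Rg} does not satisfy the backdoor criterion.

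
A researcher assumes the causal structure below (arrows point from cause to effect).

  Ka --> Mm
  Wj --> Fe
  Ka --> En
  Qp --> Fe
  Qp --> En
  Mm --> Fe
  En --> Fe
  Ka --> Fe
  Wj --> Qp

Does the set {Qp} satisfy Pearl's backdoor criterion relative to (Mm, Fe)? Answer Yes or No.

No

Backdoor paths from Mm to Fe (paths whose first edge points into Mm):
  P1: Mm <- Ka -> En <- Qp <- Wj -> Fe
  P2: Mm <- Ka -> En <- Qp -> Fe
  P3: Mm <- Ka -> En -> Fe
  P4: Mm <- Ka -> Fe
Condition 1 (no descendant of Mm in the set): holds — descendants of Mm are {Fe}; none are in {Qp}.
Condition 2 (every backdoor path blocked by {Qp}):
  P1: blocked at collider En (neither it nor any descendant is in the conditioning set).
  P2: blocked at collider En (neither it nor any descendant is in the conditioning set).
  P3: open — no interior node is in the conditioning set.
  P4: open — no interior node is in the conditioning set.
{Qp} does not satisfy the backdoor criterion.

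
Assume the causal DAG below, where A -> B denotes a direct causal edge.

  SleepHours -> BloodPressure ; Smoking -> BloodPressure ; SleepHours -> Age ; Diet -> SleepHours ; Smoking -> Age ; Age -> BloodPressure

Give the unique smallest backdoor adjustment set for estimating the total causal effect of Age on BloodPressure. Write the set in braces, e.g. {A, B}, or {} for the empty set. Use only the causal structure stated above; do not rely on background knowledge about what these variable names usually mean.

Variables eligible for adjustment (non-descendants of Age, excluding Age and BloodPressure): {Diet, SleepHours, Smoking}.
Backdoor paths from Age to BloodPressure:
  P1: Age <- Smoking -> BloodPressure
  P2: Age <- SleepHours -> BloodPressure
The empty set is not sufficient: P1 (Age <- Smoking -> BloodPressure) has no collider blocking it and no conditioned non-collider, so it is open.
Try {SleepHours, Smoking}:
  P1: blocked at fork node Smoking ∈ conditioning set.
  P2: blocked at fork node SleepHours ∈ conditioning set.
{SleepHours, Smoking} contains no descendant of Age and blocks every backdoor path.
Every element of {SleepHours, Smoking} is needed (dropping SleepHours leaves P2 open; dropping Smoking leaves P1 open), so no proper subset is valid.
Among all size-2 subsets of the eligible variables, only {SleepHours, Smoking} blocks every backdoor path, so it is the unique smallest valid adjustment set.

{SleepHours, Smoking}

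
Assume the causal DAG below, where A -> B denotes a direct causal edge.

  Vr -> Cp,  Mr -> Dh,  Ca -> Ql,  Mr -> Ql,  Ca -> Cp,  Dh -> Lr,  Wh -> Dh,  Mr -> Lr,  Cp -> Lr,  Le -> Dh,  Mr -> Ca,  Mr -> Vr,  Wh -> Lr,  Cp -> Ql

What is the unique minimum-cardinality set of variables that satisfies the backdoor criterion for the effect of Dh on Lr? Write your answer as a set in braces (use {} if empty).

Variables eligible for adjustment (non-descendants of Dh, excluding Dh and Lr): {Ca, Cp, Le, Mr, Ql, Vr, Wh}.
Backdoor paths from Dh to Lr:
  P1: Dh <- Mr -> Vr -> Cp -> Lr
  P2: Dh <- Mr -> Ca -> Cp -> Lr
  P3: Dh <- Mr -> Ca -> Ql <- Cp -> Lr
  P4: Dh <- Mr -> Ql <- Ca -> Cp -> Lr
  P5: Dh <- Mr -> Ql <- Cp -> Lr
  P6: Dh <- Mr -> Lr
  P7: Dh <- Wh -> Lr
The empty set is not sufficient: P1 (Dh <- Mr -> Vr -> Cp -> Lr) has no collider blocking it and no conditioned non-collider, so it is open.
Try {Mr, Wh}:
  P1: blocked at fork node Mr ∈ conditioning set.
  P2: blocked at fork node Mr ∈ conditioning set.
  P3: blocked at fork node Mr ∈ conditioning set.
  P4: blocked at fork node Mr ∈ conditioning set.
  P5: blocked at fork node Mr ∈ conditioning set.
  P6: blocked at fork node Mr ∈ conditioning set.
  P7: blocked at fork node Wh ∈ conditioning set.
{Mr, Wh} contains no descendant of Dh and blocks every backdoor path.
Every element of {Mr, Wh} is needed (dropping Mr leaves P1 open; dropping Wh leaves P7 open), so no proper subset is valid.
Among all size-2 subsets of the eligible variables, only {Mr, Wh} blocks every backdoor path, so it is the unique smallest valid adjustment set.

{Mr, Wh}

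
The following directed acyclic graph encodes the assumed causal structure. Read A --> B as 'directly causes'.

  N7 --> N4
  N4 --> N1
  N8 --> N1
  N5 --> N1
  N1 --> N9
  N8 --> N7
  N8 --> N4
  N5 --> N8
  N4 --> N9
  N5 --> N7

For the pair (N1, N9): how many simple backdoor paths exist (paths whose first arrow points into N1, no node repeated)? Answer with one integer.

A backdoor path from N1 to N9 is any simple undirected path whose first edge points into N1 (i.e. leaves N1 via a parent).
Parents of N1: {N4, N5, N8}.
Enumerating:
  P1: N1 <- N5 -> N8 -> N7 -> N4 -> N9
  P2: N1 <- N5 -> N8 -> N4 -> N9
  P3: N1 <- N5 -> N7 <- N8 -> N4 -> N9
  P4: N1 <- N5 -> N7 -> N4 -> N9
  P5: N1 <- N8 <- N5 -> N7 -> N4 -> N9
  P6: N1 <- N8 -> N7 -> N4 -> N9
  P7: N1 <- N8 -> N4 -> N9
  P8: N1 <- N4 -> N9
That exhausts the simple backdoor paths. Count: 8.

8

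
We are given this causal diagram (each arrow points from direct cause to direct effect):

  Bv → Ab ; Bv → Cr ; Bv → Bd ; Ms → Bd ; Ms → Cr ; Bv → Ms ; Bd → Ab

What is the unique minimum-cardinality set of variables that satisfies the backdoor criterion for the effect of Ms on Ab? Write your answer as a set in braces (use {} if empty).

Variables eligible for adjustment (non-descendants of Ms, excluding Ms and Ab): {Bv}.
Backdoor paths from Ms to Ab:
  P1: Ms <- Bv -> Bd -> Ab
  P2: Ms <- Bv -> Ab
The empty set is not sufficient: P1 (Ms <- Bv -> Bd -> Ab) has no collider blocking it and no conditioned non-collider, so it is open.
Try {Bv}:
  P1: blocked at fork node Bv ∈ conditioning set.
  P2: blocked at fork node Bv ∈ conditioning set.
{Bv} contains no descendant of Ms and blocks every backdoor path.
{Bv} is the unique smallest valid adjustment set.

{Bv}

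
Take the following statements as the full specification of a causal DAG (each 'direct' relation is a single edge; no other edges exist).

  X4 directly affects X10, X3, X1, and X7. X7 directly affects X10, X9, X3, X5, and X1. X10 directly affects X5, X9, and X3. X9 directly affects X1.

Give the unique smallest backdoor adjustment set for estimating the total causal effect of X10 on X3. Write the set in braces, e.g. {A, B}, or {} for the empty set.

Variables eligible for adjustment (non-descendants of X10, excluding X10 and X3): {X4, X7}.
Backdoor paths from X10 to X3:
  P1: X10 <- X4 -> X7 -> X3
  P2: X10 <- X4 -> X1 <- X7 -> X3
  P3: X10 <- X4 -> X1 <- X9 <- X7 -> X3
  P4: X10 <- X4 -> X3
  P5: X10 <- X7 <- X4 -> X3
  P6: X10 <- X7 -> X9 -> X1 <- X4 -> X3
  P7: X10 <- X7 -> X1 <- X4 -> X3
  P8: X10 <- X7 -> X3
The empty set is not sufficient: P1 (X10 <- X4 -> X7 -> X3) has no collider blocking it and no conditioned non-collider, so it is open.
Try {X4, X7}:
  P1: blocked at fork node X4 ∈ conditioning set.
  P2: blocked at fork node X4 ∈ conditioning set.
  P3: blocked at fork node X4 ∈ conditioning set.
  P4: blocked at fork node X4 ∈ conditioning set.
  P5: blocked at chain node X7 ∈ conditioning set.
  P6: blocked at fork node X7 ∈ conditioning set.
  P7: blocked at fork node X7 ∈ conditioning set.
  P8: blocked at fork node X7 ∈ conditioning set.
{X4, X7} contains no descendant of X10 and blocks every backdoor path.
Every element of {X4, X7} is needed (dropping X4 leaves P4 open; dropping X7 leaves P8 open), so no proper subset is valid.
Among all size-2 subsets of the eligible variables, only {X4, X7} blocks every backdoor path, so it is the unique smallest valid adjustment set.

{X4, X7}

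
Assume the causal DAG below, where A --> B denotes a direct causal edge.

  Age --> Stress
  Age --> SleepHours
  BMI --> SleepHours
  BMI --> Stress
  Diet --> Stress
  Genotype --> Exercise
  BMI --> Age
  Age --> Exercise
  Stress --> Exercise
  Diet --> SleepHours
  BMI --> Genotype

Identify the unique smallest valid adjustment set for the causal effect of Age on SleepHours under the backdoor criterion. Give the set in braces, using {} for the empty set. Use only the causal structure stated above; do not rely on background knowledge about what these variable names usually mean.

{BMI}

Variables eligible for adjustment (non-descendants of Age, excluding Age and SleepHours): {BMI, Diet, Genotype}.
Backdoor paths from Age to SleepHours:
  P1: Age <- BMI -> Genotype -> Exercise <- Stress <- Diet -> SleepHours
  P2: Age <- BMI -> Stress <- Diet -> SleepHours
  P3: Age <- BMI -> SleepHours
The empty set is not sufficient: P3 (Age <- BMI -> SleepHours) has no collider blocking it and no conditioned non-collider, so it is open.
Try {BMI}:
  P1: blocked at fork node BMI ∈ conditioning set.
  P2: blocked at fork node BMI ∈ conditioning set.
  P3: blocked at fork node BMI ∈ conditioning set.
{BMI} contains no descendant of Age and blocks every backdoor path.
No other singleton works — e.g. {Diet} leaves P3 open — so {BMI} is the unique smallest valid adjustment set.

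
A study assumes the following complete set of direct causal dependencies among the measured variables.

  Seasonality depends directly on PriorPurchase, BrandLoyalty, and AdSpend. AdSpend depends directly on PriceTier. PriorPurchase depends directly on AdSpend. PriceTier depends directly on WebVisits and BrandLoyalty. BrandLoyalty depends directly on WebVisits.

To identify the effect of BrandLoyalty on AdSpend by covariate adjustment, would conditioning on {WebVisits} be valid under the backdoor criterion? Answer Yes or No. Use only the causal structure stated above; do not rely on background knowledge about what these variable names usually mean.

Backdoor paths from BrandLoyalty to AdSpend (paths whose first edge points into BrandLoyalty):
  P1: BrandLoyalty <- WebVisits -> PriceTier -> AdSpend
Condition 1 (no descendant of BrandLoyalty in the set): holds — descendants of BrandLoyalty are {AdSpend, PriceTier, PriorPurchase, Seasonality}; none are in {WebVisits}.
Condition 2 (every backdoor path blocked by {WebVisits}):
  P1: blocked at fork node WebVisits ∈ conditioning set.
{WebVisits} satisfies the backdoor criterion.

Yes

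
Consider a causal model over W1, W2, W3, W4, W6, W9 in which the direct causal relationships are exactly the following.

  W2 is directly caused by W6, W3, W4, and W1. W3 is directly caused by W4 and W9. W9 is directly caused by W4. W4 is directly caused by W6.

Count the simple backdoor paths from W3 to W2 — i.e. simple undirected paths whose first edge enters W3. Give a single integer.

A backdoor path from W3 to W2 is any simple undirected path whose first edge points into W3 (i.e. leaves W3 via a parent).
Parents of W3: {W4, W9}.
Enumerating:
  P1: W3 <- W4 <- W6 -> W2
  P2: W3 <- W4 -> W2
  P3: W3 <- W9 <- W4 <- W6 -> W2
  P4: W3 <- W9 <- W4 -> W2
That exhausts the simple backdoor paths. Count: 4.

4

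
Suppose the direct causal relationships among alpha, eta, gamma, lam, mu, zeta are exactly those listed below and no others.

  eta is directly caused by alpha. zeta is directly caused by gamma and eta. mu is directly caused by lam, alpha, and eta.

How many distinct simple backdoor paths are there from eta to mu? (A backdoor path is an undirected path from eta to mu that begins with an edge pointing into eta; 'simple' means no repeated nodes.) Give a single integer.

A backdoor path from eta to mu is any simple undirected path whose first edge points into eta (i.e. leaves eta via a parent).
Parents of eta: {alpha}.
Enumerating:
  P1: eta <- alpha -> mu
That exhausts the simple backdoor paths. Count: 1.

1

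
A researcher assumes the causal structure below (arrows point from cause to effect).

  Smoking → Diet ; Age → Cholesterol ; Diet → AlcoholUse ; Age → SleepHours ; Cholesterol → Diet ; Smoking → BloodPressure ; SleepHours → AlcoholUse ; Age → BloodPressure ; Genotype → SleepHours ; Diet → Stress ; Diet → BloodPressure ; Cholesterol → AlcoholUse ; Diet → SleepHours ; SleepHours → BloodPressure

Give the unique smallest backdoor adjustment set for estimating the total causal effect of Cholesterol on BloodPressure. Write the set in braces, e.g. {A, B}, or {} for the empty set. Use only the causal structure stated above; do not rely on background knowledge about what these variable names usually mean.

{Age}

Variables eligible for adjustment (non-descendants of Cholesterol, excluding Cholesterol and BloodPressure): {Age, Genotype, Smoking}.
Backdoor paths from Cholesterol to BloodPressure:
  P1: Cholesterol <- Age -> SleepHours <- Diet <- Smoking -> BloodPressure
  P2: Cholesterol <- Age -> SleepHours <- Diet -> BloodPressure
  P3: Cholesterol <- Age -> SleepHours -> BloodPressure
  P4: Cholesterol <- Age -> SleepHours -> AlcoholUse <- Diet <- Smoking -> BloodPressure
  P5: Cholesterol <- Age -> SleepHours -> AlcoholUse <- Diet -> BloodPressure
  P6: Cholesterol <- Age -> BloodPressure
The empty set is not sufficient: P3 (Cholesterol <- Age -> SleepHours -> BloodPressure) has no collider blocking it and no conditioned non-collider, so it is open.
Try {Age}:
  P1: blocked at fork node Age ∈ conditioning set.
  P2: blocked at fork node Age ∈ conditioning set.
  P3: blocked at fork node Age ∈ conditioning set.
  P4: blocked at fork node Age ∈ conditioning set.
  P5: blocked at fork node Age ∈ conditioning set.
  P6: blocked at fork node Age ∈ conditioning set.
{Age} contains no descendant of Cholesterol and blocks every backdoor path.
No other singleton works — e.g. {Smoking} leaves P3 open — so {Age} is the unique smallest valid adjustment set.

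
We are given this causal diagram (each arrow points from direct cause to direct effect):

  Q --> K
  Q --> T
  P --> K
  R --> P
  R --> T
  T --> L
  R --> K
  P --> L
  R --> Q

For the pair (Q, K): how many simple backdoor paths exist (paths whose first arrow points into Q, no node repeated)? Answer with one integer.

3

A backdoor path from Q to K is any simple undirected path whose first edge points into Q (i.e. leaves Q via a parent).
Parents of Q: {R}.
Enumerating:
  P1: Q <- R -> P -> K
  P2: Q <- R -> K
  P3: Q <- R -> T -> L <- P -> K
That exhausts the simple backdoor paths. Count: 3.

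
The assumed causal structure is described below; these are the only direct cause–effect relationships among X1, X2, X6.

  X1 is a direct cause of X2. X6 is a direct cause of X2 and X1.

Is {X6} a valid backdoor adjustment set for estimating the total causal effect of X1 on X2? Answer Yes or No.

Backdoor paths from X1 to X2 (paths whose first edge points into X1):
  P1: X1 <- X6 -> X2
Condition 1 (no descendant of X1 in the set): holds — descendants of X1 are {X2}; none are in {X6}.
Condition 2 (every backdoor path blocked by {X6}):
  P1: blocked at fork node X6 ∈ conditioning set.
{X6} satisfies the backdoor criterion.

Yes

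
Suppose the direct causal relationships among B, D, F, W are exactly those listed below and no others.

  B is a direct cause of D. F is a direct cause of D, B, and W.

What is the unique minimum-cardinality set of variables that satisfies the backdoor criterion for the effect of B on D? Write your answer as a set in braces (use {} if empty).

{F}

Variables eligible for adjustment (non-descendants of B, excluding B and D): {F, W}.
Backdoor paths from B to D:
  P1: B <- F -> D
The empty set is not sufficient: P1 (B <- F -> D) has no collider blocking it and no conditioned non-collider, so it is open.
Try {F}:
  P1: blocked at fork node F ∈ conditioning set.
{F} contains no descendant of B and blocks every backdoor path.
No other singleton works — e.g. {W} leaves P1 open — so {F} is the unique smallest valid adjustment set.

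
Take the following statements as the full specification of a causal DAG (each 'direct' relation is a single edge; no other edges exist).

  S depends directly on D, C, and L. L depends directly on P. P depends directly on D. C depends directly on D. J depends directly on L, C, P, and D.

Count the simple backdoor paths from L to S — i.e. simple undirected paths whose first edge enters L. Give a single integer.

7

A backdoor path from L to S is any simple undirected path whose first edge points into L (i.e. leaves L via a parent).
Parents of L: {P}.
Enumerating:
  P1: L <- P <- D -> C -> S
  P2: L <- P <- D -> S
  P3: L <- P <- D -> J <- C -> S
  P4: L <- P -> J <- D -> C -> S
  P5: L <- P -> J <- D -> S
  P6: L <- P -> J <- C <- D -> S
  P7: L <- P -> J <- C -> S
That exhausts the simple backdoor paths. Count: 7.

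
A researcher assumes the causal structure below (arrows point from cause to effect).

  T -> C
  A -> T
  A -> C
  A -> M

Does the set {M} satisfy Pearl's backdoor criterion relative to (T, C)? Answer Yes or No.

Backdoor paths from T to C (paths whose first edge points into T):
  P1: T <- A -> C
Condition 1 (no descendant of T in the set): holds — descendants of T are {C}; none are in {M}.
Condition 2 (every backdoor path blocked by {M}):
  P1: open — no interior node is in the conditioning set.
{M} does not satisfy the backdoor criterion.

No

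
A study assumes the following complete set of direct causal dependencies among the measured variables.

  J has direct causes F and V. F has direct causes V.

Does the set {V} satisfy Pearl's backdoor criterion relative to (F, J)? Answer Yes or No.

Backdoor paths from F to J (paths whose first edge points into F):
  P1: F <- V -> J
Condition 1 (no descendant of F in the set): holds — descendants of F are {J}; none are in {V}.
Condition 2 (every backdoor path blocked by {V}):
  P1: blocked at fork node V ∈ conditioning set.
{V} satisfies the backdoor criterion.

Yes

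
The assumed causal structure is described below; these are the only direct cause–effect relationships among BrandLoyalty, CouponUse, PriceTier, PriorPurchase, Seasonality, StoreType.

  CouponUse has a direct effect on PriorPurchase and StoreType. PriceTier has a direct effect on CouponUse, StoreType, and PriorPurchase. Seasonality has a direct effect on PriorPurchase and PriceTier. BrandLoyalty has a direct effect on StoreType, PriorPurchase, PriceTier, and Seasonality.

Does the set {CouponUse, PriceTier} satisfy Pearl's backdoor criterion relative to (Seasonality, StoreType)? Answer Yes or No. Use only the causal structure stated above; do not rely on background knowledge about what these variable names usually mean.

Backdoor paths from Seasonality to StoreType (paths whose first edge points into Seasonality):
  P1: Seasonality <- BrandLoyalty -> PriceTier -> CouponUse -> StoreType
  P2: Seasonality <- BrandLoyalty -> PriceTier -> StoreType
  P3: Seasonality <- BrandLoyalty -> PriceTier -> PriorPurchase <- CouponUse -> StoreType
  P4: Seasonality <- BrandLoyalty -> StoreType
  P5: Seasonality <- BrandLoyalty -> PriorPurchase <- PriceTier -> CouponUse -> StoreType
  P6: Seasonality <- BrandLoyalty -> PriorPurchase <- PriceTier -> StoreType
  P7: Seasonality <- BrandLoyalty -> PriorPurchase <- CouponUse <- PriceTier -> StoreType
  P8: Seasonality <- BrandLoyalty -> PriorPurchase <- CouponUse -> StoreType
Condition 1 (no descendant of Seasonality in the set): FAILS — CouponUse and PriceTier are descendants of Seasonality.
Condition 2 (every backdoor path blocked by {CouponUse, PriceTier}):
  P1: blocked at chain node PriceTier ∈ conditioning set.
  P2: blocked at chain node PriceTier ∈ conditioning set.
  P3: blocked at chain node PriceTier ∈ conditioning set.
  P4: open — no interior node is in the conditioning set.
  P5: blocked at collider PriorPurchase (neither it nor any descendant is in the conditioning set).
  P6: blocked at collider PriorPurchase (neither it nor any descendant is in the conditioning set).
  P7: blocked at collider PriorPurchase (neither it nor any descendant is in the conditioning set).
  P8: blocked at collider PriorPurchase (neither it nor any descendant is in the conditioning set).
{CouponUse, PriceTier} does not satisfy the backdoor criterion.

No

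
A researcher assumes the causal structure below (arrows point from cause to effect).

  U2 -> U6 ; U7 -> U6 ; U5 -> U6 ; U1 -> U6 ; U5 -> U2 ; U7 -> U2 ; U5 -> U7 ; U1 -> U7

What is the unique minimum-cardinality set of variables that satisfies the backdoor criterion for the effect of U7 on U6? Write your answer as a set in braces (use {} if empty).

Variables eligible for adjustment (non-descendants of U7, excluding U7 and U6): {U1, U5}.
Backdoor paths from U7 to U6:
  P1: U7 <- U5 -> U2 -> U6
  P2: U7 <- U5 -> U6
  P3: U7 <- U1 -> U6
The empty set is not sufficient: P1 (U7 <- U5 -> U2 -> U6) has no collider blocking it and no conditioned non-collider, so it is open.
Try {U1, U5}:
  P1: blocked at fork node U5 ∈ conditioning set.
  P2: blocked at fork node U5 ∈ conditioning set.
  P3: blocked at fork node U1 ∈ conditioning set.
{U1, U5} contains no descendant of U7 and blocks every backdoor path.
Every element of {U1, U5} is needed (dropping U1 leaves P3 open; dropping U5 leaves P1 open), so no proper subset is valid.
Among all size-2 subsets of the eligible variables, only {U1, U5} blocks every backdoor path, so it is the unique smallest valid adjustment set.

{U1, U5}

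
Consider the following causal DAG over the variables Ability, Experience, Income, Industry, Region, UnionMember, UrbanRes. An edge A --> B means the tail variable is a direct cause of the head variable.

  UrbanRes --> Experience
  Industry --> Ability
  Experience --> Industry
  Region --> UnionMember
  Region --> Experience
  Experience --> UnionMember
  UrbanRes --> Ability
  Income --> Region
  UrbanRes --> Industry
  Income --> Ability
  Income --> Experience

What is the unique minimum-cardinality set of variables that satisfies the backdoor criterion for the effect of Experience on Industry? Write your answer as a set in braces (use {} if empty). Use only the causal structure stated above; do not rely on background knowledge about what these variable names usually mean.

{UrbanRes}

Variables eligible for adjustment (non-descendants of Experience, excluding Experience and Industry): {Income, Region, UrbanRes}.
Backdoor paths from Experience to Industry:
  P1: Experience <- Income -> Ability <- UrbanRes -> Industry
  P2: Experience <- Income -> Ability <- Industry
  P3: Experience <- Region <- Income -> Ability <- UrbanRes -> Industry
  P4: Experience <- Region <- Income -> Ability <- Industry
  P5: Experience <- UrbanRes -> Industry
  P6: Experience <- UrbanRes -> Ability <- Industry
The empty set is not sufficient: P5 (Experience <- UrbanRes -> Industry) has no collider blocking it and no conditioned non-collider, so it is open.
Try {UrbanRes}:
  P1: blocked at collider Ability (neither it nor any descendant is in the conditioning set).
  P2: blocked at collider Ability (neither it nor any descendant is in the conditioning set).
  P3: blocked at collider Ability (neither it nor any descendant is in the conditioning set).
  P4: blocked at collider Ability (neither it nor any descendant is in the conditioning set).
  P5: blocked at fork node UrbanRes ∈ conditioning set.
  P6: blocked at fork node UrbanRes ∈ conditioning set.
{UrbanRes} contains no descendant of Experience and blocks every backdoor path.
No other singleton works — e.g. {Income} leaves P5 open — so {UrbanRes} is the unique smallest valid adjustment set.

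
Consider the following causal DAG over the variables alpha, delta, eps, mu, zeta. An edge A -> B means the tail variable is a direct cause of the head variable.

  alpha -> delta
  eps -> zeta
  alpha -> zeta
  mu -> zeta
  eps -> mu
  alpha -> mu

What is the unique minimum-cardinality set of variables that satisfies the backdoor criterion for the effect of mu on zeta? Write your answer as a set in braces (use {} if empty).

Variables eligible for adjustment (non-descendants of mu, excluding mu and zeta): {alpha, delta, eps}.
Backdoor paths from mu to zeta:
  P1: mu <- alpha -> zeta
  P2: mu <- eps -> zeta
The empty set is not sufficient: P1 (mu <- alpha -> zeta) has no collider blocking it and no conditioned non-collider, so it is open.
Try {alpha, eps}:
  P1: blocked at fork node alpha ∈ conditioning set.
  P2: blocked at fork node eps ∈ conditioning set.
{alpha, eps} contains no descendant of mu and blocks every backdoor path.
Every element of {alpha, eps} is needed (dropping alpha leaves P1 open; dropping eps leaves P2 open), so no proper subset is valid.
Among all size-2 subsets of the eligible variables, only {alpha, eps} blocks every backdoor path, so it is the unique smallest valid adjustment set.

{alpha, eps}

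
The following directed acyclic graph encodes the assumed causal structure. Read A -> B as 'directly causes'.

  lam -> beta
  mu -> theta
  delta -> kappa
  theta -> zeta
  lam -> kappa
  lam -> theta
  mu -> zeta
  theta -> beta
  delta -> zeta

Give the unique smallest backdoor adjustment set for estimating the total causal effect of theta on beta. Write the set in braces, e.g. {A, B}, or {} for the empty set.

Variables eligible for adjustment (non-descendants of theta, excluding theta and beta): {delta, kappa, lam, mu}.
Backdoor paths from theta to beta:
  P1: theta <- lam -> beta
  P2: theta <- mu -> zeta <- delta -> kappa <- lam -> beta
The empty set is not sufficient: P1 (theta <- lam -> beta) has no collider blocking it and no conditioned non-collider, so it is open.
Try {lam}:
  P1: blocked at fork node lam ∈ conditioning set.
  P2: blocked at collider zeta (neither it nor any descendant is in the conditioning set).
{lam} contains no descendant of theta and blocks every backdoor path.
No other singleton works — e.g. {mu} leaves P1 open — so {lam} is the unique smallest valid adjustment set.

{lam}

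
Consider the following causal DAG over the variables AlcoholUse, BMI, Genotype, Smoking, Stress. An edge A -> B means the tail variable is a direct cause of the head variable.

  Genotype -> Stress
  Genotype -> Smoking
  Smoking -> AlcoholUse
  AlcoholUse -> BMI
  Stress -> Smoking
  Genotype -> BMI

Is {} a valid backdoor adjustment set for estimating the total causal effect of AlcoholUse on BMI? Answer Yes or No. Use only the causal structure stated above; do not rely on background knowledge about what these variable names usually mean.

No

Backdoor paths from AlcoholUse to BMI (paths whose first edge points into AlcoholUse):
  P1: AlcoholUse <- Smoking <- Genotype -> BMI
  P2: AlcoholUse <- Smoking <- Stress <- Genotype -> BMI
Condition 1 (no descendant of AlcoholUse in the set): holds — descendants of AlcoholUse are {BMI}; none are in {}.
Condition 2 (every backdoor path blocked by {}):
  P1: open — no interior node is in the conditioning set.
  P2: open — no interior node is in the conditioning set.
{} does not satisfy the backdoor criterion.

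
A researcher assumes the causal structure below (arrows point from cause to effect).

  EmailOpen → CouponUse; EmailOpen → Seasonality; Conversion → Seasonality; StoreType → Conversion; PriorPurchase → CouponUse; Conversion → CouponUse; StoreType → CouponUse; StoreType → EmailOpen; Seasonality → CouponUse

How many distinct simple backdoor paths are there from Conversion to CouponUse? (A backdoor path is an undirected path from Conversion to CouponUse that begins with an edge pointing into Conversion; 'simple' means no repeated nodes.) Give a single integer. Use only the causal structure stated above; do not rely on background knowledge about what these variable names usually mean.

A backdoor path from Conversion to CouponUse is any simple undirected path whose first edge points into Conversion (i.e. leaves Conversion via a parent).
Parents of Conversion: {StoreType}.
Enumerating:
  P1: Conversion <- StoreType -> EmailOpen -> Seasonality -> CouponUse
  P2: Conversion <- StoreType -> EmailOpen -> CouponUse
  P3: Conversion <- StoreType -> CouponUse
That exhausts the simple backdoor paths. Count: 3.

3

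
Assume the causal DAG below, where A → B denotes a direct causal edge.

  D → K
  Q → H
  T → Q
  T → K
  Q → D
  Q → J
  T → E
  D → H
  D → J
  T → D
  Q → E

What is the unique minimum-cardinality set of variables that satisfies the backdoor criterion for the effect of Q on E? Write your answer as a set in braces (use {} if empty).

{T}

Variables eligible for adjustment (non-descendants of Q, excluding Q and E): {T}.
Backdoor paths from Q to E:
  P1: Q <- T -> E
The empty set is not sufficient: P1 (Q <- T -> E) has no collider blocking it and no conditioned non-collider, so it is open.
Try {T}:
  P1: blocked at fork node T ∈ conditioning set.
{T} contains no descendant of Q and blocks every backdoor path.
{T} is the unique smallest valid adjustment set.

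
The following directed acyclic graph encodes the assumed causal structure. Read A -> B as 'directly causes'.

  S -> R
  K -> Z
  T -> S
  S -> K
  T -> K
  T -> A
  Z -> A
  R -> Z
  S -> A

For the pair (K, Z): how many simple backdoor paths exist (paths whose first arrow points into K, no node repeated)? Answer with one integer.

A backdoor path from K to Z is any simple undirected path whose first edge points into K (i.e. leaves K via a parent).
Parents of K: {S, T}.
Enumerating:
  P1: K <- T -> S -> R -> Z
  P2: K <- T -> S -> A <- Z
  P3: K <- T -> A <- S -> R -> Z
  P4: K <- T -> A <- Z
  P5: K <- S <- T -> A <- Z
  P6: K <- S -> R -> Z
  P7: K <- S -> A <- Z
That exhausts the simple backdoor paths. Count: 7.

7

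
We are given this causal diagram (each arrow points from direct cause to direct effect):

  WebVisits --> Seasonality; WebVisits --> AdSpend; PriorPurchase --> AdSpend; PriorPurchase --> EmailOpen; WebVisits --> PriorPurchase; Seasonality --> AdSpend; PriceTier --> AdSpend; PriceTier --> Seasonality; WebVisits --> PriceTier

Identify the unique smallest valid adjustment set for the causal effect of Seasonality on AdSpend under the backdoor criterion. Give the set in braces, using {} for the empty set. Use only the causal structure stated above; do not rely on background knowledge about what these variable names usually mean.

Variables eligible for adjustment (non-descendants of Seasonality, excluding Seasonality and AdSpend): {EmailOpen, PriceTier, PriorPurchase, WebVisits}.
Backdoor paths from Seasonality to AdSpend:
  P1: Seasonality <- WebVisits -> PriorPurchase -> AdSpend
  P2: Seasonality <- WebVisits -> PriceTier -> AdSpend
  P3: Seasonality <- WebVisits -> AdSpend
  P4: Seasonality <- PriceTier <- WebVisits -> PriorPurchase -> AdSpend
  P5: Seasonality <- PriceTier <- WebVisits -> AdSpend
  P6: Seasonality <- PriceTier -> AdSpend
The empty set is not sufficient: P1 (Seasonality <- WebVisits -> PriorPurchase -> AdSpend) has no collider blocking it and no conditioned non-collider, so it is open.
Try {PriceTier, WebVisits}:
  P1: blocked at fork node WebVisits ∈ conditioning set.
  P2: blocked at fork node WebVisits ∈ conditioning set.
  P3: blocked at fork node WebVisits ∈ conditioning set.
  P4: blocked at chain node PriceTier ∈ conditioning set.
  P5: blocked at chain node PriceTier ∈ conditioning set.
  P6: blocked at fork node PriceTier ∈ conditioning set.
{PriceTier, WebVisits} contains no descendant of Seasonality and blocks every backdoor path.
Every element of {PriceTier, WebVisits} is needed (dropping PriceTier leaves P6 open; dropping WebVisits leaves P1 open), so no proper subset is valid.
Among all size-2 subsets of the eligible variables, only {PriceTier, WebVisits} blocks every backdoor path, so it is the unique smallest valid adjustment set.

{PriceTier, WebVisits}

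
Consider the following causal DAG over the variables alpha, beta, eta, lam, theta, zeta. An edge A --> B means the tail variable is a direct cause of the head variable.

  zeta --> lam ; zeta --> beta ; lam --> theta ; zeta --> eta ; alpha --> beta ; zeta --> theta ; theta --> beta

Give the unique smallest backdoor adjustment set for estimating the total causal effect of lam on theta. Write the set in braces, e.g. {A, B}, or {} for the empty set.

{zeta}

Variables eligible for adjustment (non-descendants of lam, excluding lam and theta): {alpha, eta, zeta}.
Backdoor paths from lam to theta:
  P1: lam <- zeta -> theta
  P2: lam <- zeta -> beta <- theta
The empty set is not sufficient: P1 (lam <- zeta -> theta) has no collider blocking it and no conditioned non-collider, so it is open.
Try {zeta}:
  P1: blocked at fork node zeta ∈ conditioning set.
  P2: blocked at fork node zeta ∈ conditioning set.
{zeta} contains no descendant of lam and blocks every backdoor path.
No other singleton works — e.g. {eta} leaves P1 open — so {zeta} is the unique smallest valid adjustment set.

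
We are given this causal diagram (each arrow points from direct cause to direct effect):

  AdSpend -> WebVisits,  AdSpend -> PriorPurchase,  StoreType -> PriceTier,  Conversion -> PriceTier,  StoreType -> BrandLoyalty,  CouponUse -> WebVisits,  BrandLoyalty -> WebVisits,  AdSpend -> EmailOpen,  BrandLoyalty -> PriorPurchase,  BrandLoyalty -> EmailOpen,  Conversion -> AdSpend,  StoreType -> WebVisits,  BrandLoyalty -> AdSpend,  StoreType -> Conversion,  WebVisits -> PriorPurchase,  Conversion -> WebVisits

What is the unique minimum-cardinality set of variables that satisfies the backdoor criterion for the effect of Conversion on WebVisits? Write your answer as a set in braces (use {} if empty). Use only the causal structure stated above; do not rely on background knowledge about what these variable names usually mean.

{StoreType}

Variables eligible for adjustment (non-descendants of Conversion, excluding Conversion and WebVisits): {BrandLoyalty, CouponUse, StoreType}.
Backdoor paths from Conversion to WebVisits:
  P1: Conversion <- StoreType -> BrandLoyalty -> AdSpend -> WebVisits
  P2: Conversion <- StoreType -> BrandLoyalty -> AdSpend -> PriorPurchase <- WebVisits
  P3: Conversion <- StoreType -> BrandLoyalty -> WebVisits
  P4: Conversion <- StoreType -> BrandLoyalty -> PriorPurchase <- AdSpend -> WebVisits
  P5: Conversion <- StoreType -> BrandLoyalty -> PriorPurchase <- WebVisits
  P6: Conversion <- StoreType -> BrandLoyalty -> EmailOpen <- AdSpend -> WebVisits
  P7: Conversion <- StoreType -> BrandLoyalty -> EmailOpen <- AdSpend -> PriorPurchase <- WebVisits
  P8: Conversion <- StoreType -> WebVisits
The empty set is not sufficient: P1 (Conversion <- StoreType -> BrandLoyalty -> AdSpend -> WebVisits) has no collider blocking it and no conditioned non-collider, so it is open.
Try {StoreType}:
  P1: blocked at fork node StoreType ∈ conditioning set.
  P2: blocked at fork node StoreType ∈ conditioning set.
  P3: blocked at fork node StoreType ∈ conditioning set.
  P4: blocked at fork node StoreType ∈ conditioning set.
  P5: blocked at fork node StoreType ∈ conditioning set.
  P6: blocked at fork node StoreType ∈ conditioning set.
  P7: blocked at fork node StoreType ∈ conditioning set.
  P8: blocked at fork node StoreType ∈ conditioning set.
{StoreType} contains no descendant of Conversion and blocks every backdoor path.
No other singleton works — e.g. {CouponUse} leaves P1 open — so {StoreType} is the unique smallest valid adjustment set.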